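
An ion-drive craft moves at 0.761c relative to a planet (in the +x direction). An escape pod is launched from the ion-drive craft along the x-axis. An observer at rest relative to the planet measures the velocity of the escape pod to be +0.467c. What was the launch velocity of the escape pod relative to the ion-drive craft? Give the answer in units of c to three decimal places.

Invert the composition law: u' = (u − v)/(1 − uv/c²).
u' = (0.467 − 0.761) / (1 − (0.467)(0.761)) = -0.2940/0.6446 = -0.4561.

-0.456c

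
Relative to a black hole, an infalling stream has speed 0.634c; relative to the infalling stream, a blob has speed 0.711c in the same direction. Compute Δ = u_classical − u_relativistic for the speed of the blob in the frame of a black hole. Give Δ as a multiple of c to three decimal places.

Δ = 0.418c

Galilean: u_cl = 0.711 + 0.634 = 1.3450.
Relativistic: u_rel = (0.711 + 0.634) / (1 + 0.711·0.634) = 1.3450/1.4508 = 0.9271.
Δ = 1.3450 − 0.9271 = 0.4179.
(The classical prediction exceeds c; the relativistic result does not.)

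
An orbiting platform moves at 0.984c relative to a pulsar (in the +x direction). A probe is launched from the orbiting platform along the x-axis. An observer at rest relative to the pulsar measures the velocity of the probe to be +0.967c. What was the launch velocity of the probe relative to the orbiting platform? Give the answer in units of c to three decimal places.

Invert the composition law: u' = (u − v)/(1 − uv/c²).
u' = (0.967 − 0.984) / (1 − (0.967)(0.984)) = -0.0170/0.0485 = -0.3507.

-0.351c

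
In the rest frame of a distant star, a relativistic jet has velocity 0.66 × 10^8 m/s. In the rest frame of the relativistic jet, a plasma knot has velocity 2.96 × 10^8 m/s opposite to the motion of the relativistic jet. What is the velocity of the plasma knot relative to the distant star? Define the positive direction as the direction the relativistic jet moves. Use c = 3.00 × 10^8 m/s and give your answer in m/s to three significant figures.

In units of c (dividing by 3.00 × 10^8 m/s): v = 0.220, u' = -0.987.
u = (u' + v)/(1 + u'v/c²):
u = (-0.987 + 0.220) / (1 + (-0.987)·0.220) = -0.7667/0.7829 = -0.9792
Converting back: u = -0.9792 × 3.00 × 10^8 m/s.

-2.94 × 10^8 m/s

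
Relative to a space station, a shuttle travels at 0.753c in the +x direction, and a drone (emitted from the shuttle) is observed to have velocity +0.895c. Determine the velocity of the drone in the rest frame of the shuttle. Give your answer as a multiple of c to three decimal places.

+0.435c

Invert the composition law: u' = (u − v)/(1 − uv/c²).
u' = (0.895 − 0.753) / (1 − (0.895)(0.753)) = 0.1420/0.3261 = 0.4355.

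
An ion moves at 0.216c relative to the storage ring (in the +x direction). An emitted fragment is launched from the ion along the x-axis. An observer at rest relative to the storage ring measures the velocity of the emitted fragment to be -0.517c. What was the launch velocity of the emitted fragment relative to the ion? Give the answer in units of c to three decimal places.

Invert the composition law: u' = (u − v)/(1 − uv/c²).
u' = (-0.517 − 0.216) / (1 − (-0.517)(0.216)) = -0.7330/1.1117 = -0.6594.

-0.659c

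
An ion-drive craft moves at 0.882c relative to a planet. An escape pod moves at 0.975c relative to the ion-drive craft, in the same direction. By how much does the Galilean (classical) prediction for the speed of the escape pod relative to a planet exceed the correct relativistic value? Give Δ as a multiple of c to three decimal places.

Galilean: u_cl = 0.975 + 0.882 = 1.8570.
Relativistic: u_rel = (0.975 + 0.882) / (1 + 0.975·0.882) = 1.8570/1.8599 = 0.9984.
Δ = 1.8570 − 0.9984 = 0.8586.
(The classical prediction exceeds c; the relativistic result does not.)

Δ = 0.859c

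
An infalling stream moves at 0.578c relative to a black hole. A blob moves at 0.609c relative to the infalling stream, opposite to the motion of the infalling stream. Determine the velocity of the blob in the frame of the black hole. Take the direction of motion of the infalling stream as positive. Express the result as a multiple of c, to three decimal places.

-0.048c

With v = 0.578 and u' = -0.609 (in units of c),
u = (u' + v)/(1 + u'v/c²):
u = (-0.609 + 0.578) / (1 + (-0.609)·0.578) = -0.0310/0.6480 = -0.0478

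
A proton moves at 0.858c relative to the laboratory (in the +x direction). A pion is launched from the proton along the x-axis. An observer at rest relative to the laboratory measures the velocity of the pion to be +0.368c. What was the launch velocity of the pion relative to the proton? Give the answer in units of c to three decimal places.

Invert the composition law: u' = (u − v)/(1 − uv/c²).
u' = (0.368 − 0.858) / (1 − (0.368)(0.858)) = -0.4900/0.6843 = -0.7161.

-0.716c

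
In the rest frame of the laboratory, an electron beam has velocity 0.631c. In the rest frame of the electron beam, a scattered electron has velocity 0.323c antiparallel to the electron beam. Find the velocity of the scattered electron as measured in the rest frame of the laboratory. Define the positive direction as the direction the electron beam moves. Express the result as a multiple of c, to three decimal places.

+0.387c

With v = 0.631 and u' = -0.323 (in units of c),
u = (u' + v)/(1 + u'v/c²):
u = (-0.323 + 0.631) / (1 + (-0.323)·0.631) = 0.3080/0.7962 = 0.3868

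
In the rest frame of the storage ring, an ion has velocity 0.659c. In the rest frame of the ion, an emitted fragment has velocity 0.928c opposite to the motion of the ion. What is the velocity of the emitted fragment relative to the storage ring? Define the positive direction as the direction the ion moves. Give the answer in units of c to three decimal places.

With v = 0.659 and u' = -0.928 (in units of c),
u = (u' + v)/(1 + u'v/c²):
u = (-0.928 + 0.659) / (1 + (-0.928)·0.659) = -0.2690/0.3884 = -0.6925
(Galilean addition would give -0.269c.)

-0.692c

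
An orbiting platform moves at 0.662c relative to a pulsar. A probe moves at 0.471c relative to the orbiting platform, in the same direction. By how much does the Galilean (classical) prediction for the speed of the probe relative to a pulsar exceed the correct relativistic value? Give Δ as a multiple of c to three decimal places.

Δ = 0.269c

Galilean: u_cl = 0.471 + 0.662 = 1.1330.
Relativistic: u_rel = (0.471 + 0.662) / (1 + 0.471·0.662) = 1.1330/1.3118 = 0.8637.
Δ = 1.1330 − 0.8637 = 0.2693.
(The classical prediction exceeds c; the relativistic result does not.)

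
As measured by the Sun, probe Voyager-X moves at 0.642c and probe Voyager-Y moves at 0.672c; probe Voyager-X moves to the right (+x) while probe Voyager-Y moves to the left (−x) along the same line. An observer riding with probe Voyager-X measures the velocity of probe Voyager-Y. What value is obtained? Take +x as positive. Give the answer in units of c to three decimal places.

-0.918c

β_A = 0.642, β_B = -0.672.
Transform to A's frame with the inverse velocity-addition law: u' = (u − v)/(1 − uv/c²), taking u = β_B and v = β_A.
u' = (-0.672 − 0.642) / (1 − (0.642)(-0.672)) = -1.3140/1.4314 = -0.9180.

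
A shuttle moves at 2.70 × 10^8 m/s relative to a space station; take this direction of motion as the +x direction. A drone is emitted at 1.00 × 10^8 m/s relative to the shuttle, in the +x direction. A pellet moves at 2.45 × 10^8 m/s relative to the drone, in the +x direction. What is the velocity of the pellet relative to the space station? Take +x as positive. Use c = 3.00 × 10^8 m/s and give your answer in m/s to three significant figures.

2.98 × 10^8 m/s

Apply u = (u' + v)/(1 + u'v/c²) successively, working outward toward the space station.
(Dividing each given speed by c = 3.00 × 10^8 m/s to work in units of c.)
Start: velocity of the shuttle relative to the space station = 0.9000c.
Compose with the drone (u' = 0.333 in the shuttle frame): u_1 = (0.333 + 0.900) / (1 + 0.333·0.900) = 1.2333/1.3000 = 0.9487.
Compose with the pellet (u' = 0.817 in the drone frame): u_2 = (0.817 + 0.949) / (1 + 0.817·0.949) = 1.7654/1.7748 = 0.9947.
So u = 0.9947 × 3.00 × 10^8 m/s.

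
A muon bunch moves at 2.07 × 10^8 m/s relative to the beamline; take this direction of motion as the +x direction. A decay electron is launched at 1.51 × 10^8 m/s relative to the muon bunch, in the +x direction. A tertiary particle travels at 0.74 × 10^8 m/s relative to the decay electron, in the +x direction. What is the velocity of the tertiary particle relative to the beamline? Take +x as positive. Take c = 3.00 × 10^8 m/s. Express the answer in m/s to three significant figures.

2.79 × 10^8 m/s

Apply u = (u' + v)/(1 + u'v/c²) successively, working outward toward the beamline.
(Dividing each given speed by c = 3.00 × 10^8 m/s to work in units of c.)
Start: velocity of the muon bunch relative to the beamline = 0.6900c.
Compose with the decay electron (u' = 0.503 in the muon bunch frame): u_1 = (0.503 + 0.690) / (1 + 0.503·0.690) = 1.1933/1.3473 = 0.8857.
Compose with the tertiary particle (u' = 0.247 in the decay electron frame): u_2 = (0.247 + 0.886) / (1 + 0.247·0.886) = 1.1324/1.2185 = 0.9293.
So u = 0.9293 × 3.00 × 10^8 m/s.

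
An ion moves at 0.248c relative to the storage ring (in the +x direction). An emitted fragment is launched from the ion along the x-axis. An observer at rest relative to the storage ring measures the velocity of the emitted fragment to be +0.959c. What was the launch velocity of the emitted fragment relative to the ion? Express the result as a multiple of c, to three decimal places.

+0.933c

Invert the composition law: u' = (u − v)/(1 − uv/c²).
u' = (0.959 − 0.248) / (1 − (0.959)(0.248)) = 0.7110/0.7622 = 0.9329.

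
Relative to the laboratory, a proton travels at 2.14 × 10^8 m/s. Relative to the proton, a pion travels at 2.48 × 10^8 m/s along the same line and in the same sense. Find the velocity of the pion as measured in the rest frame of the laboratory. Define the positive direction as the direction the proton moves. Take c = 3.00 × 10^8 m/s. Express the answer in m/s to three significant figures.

In units of c (dividing by 3.00 × 10^8 m/s): v = 0.713, u' = 0.827.
u = (u' + v)/(1 + u'v/c²):
u = (0.827 + 0.713) / (1 + 0.827·0.713) = 1.5400/1.5897 = 0.9687
Converting back: u = 0.9687 × 3.00 × 10^8 m/s.

2.91 × 10^8 m/s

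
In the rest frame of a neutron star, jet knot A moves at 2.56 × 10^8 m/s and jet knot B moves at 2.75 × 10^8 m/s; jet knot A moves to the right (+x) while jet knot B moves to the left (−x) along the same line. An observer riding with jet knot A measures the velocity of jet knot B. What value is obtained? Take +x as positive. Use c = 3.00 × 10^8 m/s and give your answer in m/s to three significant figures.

-2.98 × 10^8 m/s

β_A = 0.853, β_B = -0.917 (dividing each by c = 3.00 × 10^8 m/s).
Transform to A's frame with the inverse velocity-addition law: u' = (u − v)/(1 − uv/c²), taking u = β_B and v = β_A.
u' = (-0.917 − 0.853) / (1 − (0.853)(-0.917)) = -1.7700/1.7822 = -0.9931.
u' = -0.9931 × 3.00 × 10^8 m/s.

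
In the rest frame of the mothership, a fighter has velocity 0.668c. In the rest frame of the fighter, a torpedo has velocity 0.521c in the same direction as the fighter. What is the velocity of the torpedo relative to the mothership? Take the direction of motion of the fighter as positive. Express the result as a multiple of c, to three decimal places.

With v = 0.668 and u' = 0.521 (in units of c),
u = (u' + v)/(1 + u'v/c²):
u = (0.521 + 0.668) / (1 + 0.521·0.668) = 1.1890/1.3480 = 0.8820

0.882c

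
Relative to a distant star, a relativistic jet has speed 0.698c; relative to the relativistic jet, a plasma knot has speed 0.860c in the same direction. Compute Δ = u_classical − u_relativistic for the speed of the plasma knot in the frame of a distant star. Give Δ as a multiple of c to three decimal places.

Galilean: u_cl = 0.860 + 0.698 = 1.5580.
Relativistic: u_rel = (0.860 + 0.698) / (1 + 0.860·0.698) = 1.5580/1.6003 = 0.9736.
Δ = 1.5580 − 0.9736 = 0.5844.
(The classical prediction exceeds c; the relativistic result does not.)

Δ = 0.584c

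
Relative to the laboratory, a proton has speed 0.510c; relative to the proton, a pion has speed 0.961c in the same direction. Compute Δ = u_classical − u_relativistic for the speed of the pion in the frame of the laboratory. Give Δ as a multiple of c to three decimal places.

Δ = 0.484c

Galilean: u_cl = 0.961 + 0.510 = 1.4710.
Relativistic: u_rel = (0.961 + 0.510) / (1 + 0.961·0.510) = 1.4710/1.4901 = 0.9872.
Δ = 1.4710 − 0.9872 = 0.4838.
(The classical prediction exceeds c; the relativistic result does not.)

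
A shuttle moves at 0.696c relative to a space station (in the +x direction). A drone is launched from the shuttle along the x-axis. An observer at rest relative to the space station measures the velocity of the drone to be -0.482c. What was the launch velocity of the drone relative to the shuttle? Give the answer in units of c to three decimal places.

-0.882c

Invert the composition law: u' = (u − v)/(1 − uv/c²).
u' = (-0.482 − 0.696) / (1 − (-0.482)(0.696)) = -1.1780/1.3355 = -0.8821.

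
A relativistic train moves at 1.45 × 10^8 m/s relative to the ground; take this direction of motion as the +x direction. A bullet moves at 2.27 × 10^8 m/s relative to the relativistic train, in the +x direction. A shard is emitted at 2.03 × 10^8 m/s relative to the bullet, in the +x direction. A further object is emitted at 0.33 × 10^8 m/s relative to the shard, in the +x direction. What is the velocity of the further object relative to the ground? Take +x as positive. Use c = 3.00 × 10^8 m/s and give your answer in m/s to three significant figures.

Apply u = (u' + v)/(1 + u'v/c²) successively, working outward toward the ground.
(Dividing each given speed by c = 3.00 × 10^8 m/s to work in units of c.)
Start: velocity of the relativistic train relative to the ground = 0.4833c.
Compose with the bullet (u' = 0.757 in the relativistic train frame): u_1 = (0.757 + 0.483) / (1 + 0.757·0.483) = 1.2400/1.3657 = 0.9079.
Compose with the shard (u' = 0.677 in the bullet frame): u_2 = (0.677 + 0.908) / (1 + 0.677·0.908) = 1.5846/1.6144 = 0.9816.
Compose with the further object (u' = 0.110 in the shard frame): u_3 = (0.110 + 0.982) / (1 + 0.110·0.982) = 1.0916/1.1080 = 0.9852.
So u = 0.9852 × 3.00 × 10^8 m/s.

2.96 × 10^8 m/s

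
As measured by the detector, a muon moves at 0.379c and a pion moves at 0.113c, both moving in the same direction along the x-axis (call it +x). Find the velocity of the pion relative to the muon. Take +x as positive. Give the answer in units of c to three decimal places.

β_A = 0.379, β_B = 0.113.
Transform to A's frame with the inverse velocity-addition law: u' = (u − v)/(1 − uv/c²), taking u = β_B and v = β_A.
u' = (0.113 − 0.379) / (1 − (0.379)(0.113)) = -0.2660/0.9572 = -0.2779.

-0.278c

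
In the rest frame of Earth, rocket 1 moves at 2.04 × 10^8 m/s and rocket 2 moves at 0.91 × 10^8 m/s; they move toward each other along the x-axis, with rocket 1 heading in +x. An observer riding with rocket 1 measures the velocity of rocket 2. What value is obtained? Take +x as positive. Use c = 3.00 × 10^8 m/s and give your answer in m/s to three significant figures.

-2.45 × 10^8 m/s

β_A = 0.680, β_B = -0.303 (dividing each by c = 3.00 × 10^8 m/s).
Transform to A's frame with the inverse velocity-addition law: u' = (u − v)/(1 − uv/c²), taking u = β_B and v = β_A.
u' = (-0.303 − 0.680) / (1 − (0.680)(-0.303)) = -0.9833/1.2063 = -0.8152.
u' = -0.8152 × 3.00 × 10^8 m/s.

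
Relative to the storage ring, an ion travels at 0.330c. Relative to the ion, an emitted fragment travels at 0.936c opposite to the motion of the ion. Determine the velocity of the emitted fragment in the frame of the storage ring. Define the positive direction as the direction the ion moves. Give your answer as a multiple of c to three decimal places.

With v = 0.330 and u' = -0.936 (in units of c),
u = (u' + v)/(1 + u'v/c²):
u = (-0.936 + 0.330) / (1 + (-0.936)·0.330) = -0.6060/0.6911 = -0.8768
(Galilean addition would give -0.606c.)

-0.877c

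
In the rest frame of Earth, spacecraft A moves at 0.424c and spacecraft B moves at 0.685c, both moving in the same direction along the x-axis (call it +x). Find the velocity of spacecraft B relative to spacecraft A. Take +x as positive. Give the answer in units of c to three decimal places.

+0.368c

β_A = 0.424, β_B = 0.685.
Transform to A's frame with the inverse velocity-addition law: u' = (u − v)/(1 − uv/c²), taking u = β_B and v = β_A.
u' = (0.685 − 0.424) / (1 − (0.424)(0.685)) = 0.2610/0.7096 = 0.3678.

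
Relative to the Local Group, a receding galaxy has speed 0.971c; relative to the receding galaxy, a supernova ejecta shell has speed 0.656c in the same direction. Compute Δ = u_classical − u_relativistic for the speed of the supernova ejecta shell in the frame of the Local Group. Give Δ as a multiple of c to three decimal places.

Δ = 0.633c

Galilean: u_cl = 0.656 + 0.971 = 1.6270.
Relativistic: u_rel = (0.656 + 0.971) / (1 + 0.656·0.971) = 1.6270/1.6370 = 0.9939.
Δ = 1.6270 − 0.9939 = 0.6331.
(The classical prediction exceeds c; the relativistic result does not.)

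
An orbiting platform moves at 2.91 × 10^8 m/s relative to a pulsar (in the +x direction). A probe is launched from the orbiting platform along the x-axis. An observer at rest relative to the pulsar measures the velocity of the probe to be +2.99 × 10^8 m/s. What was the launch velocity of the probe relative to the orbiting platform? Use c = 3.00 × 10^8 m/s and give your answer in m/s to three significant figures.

+2.41 × 10^8 m/s

v = 0.970c, u = 0.997c.
Invert the composition law: u' = (u − v)/(1 − uv/c²).
u' = (0.997 − 0.970) / (1 − (0.997)(0.970)) = 0.0267/0.0332 = 0.8024.
u' = 0.8024 × 3.00 × 10^8 m/s.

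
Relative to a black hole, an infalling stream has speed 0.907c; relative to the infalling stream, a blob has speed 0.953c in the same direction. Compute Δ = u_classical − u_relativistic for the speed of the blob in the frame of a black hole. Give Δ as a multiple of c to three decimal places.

Δ = 0.862c

Galilean: u_cl = 0.953 + 0.907 = 1.8600.
Relativistic: u_rel = (0.953 + 0.907) / (1 + 0.953·0.907) = 1.8600/1.8644 = 0.9977.
Δ = 1.8600 − 0.9977 = 0.8623.
(The classical prediction exceeds c; the relativistic result does not.)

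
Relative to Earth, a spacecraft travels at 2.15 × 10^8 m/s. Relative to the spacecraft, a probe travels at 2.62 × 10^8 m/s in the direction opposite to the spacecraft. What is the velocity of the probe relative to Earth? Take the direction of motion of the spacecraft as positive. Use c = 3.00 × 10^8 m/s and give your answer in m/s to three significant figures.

In units of c (dividing by 3.00 × 10^8 m/s): v = 0.717, u' = -0.873.
u = (u' + v)/(1 + u'v/c²):
u = (-0.873 + 0.717) / (1 + (-0.873)·0.717) = -0.1567/0.3741 = -0.4188
(Galilean addition would give -0.157c.)
Converting back: u = -0.4188 × 3.00 × 10^8 m/s.

-1.26 × 10^8 m/s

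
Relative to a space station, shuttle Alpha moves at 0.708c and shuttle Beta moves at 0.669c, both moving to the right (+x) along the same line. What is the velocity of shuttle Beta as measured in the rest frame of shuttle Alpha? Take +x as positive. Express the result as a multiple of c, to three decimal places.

β_A = 0.708, β_B = 0.669.
Transform to A's frame with the inverse velocity-addition law: u' = (u − v)/(1 − uv/c²), taking u = β_B and v = β_A.
u' = (0.669 − 0.708) / (1 − (0.708)(0.669)) = -0.0390/0.5263 = -0.0741.

-0.074c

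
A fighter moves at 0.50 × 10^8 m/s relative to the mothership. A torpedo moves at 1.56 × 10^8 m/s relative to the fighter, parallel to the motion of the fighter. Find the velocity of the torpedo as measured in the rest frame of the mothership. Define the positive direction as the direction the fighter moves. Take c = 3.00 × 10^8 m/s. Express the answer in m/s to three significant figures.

In units of c (dividing by 3.00 × 10^8 m/s): v = 0.167, u' = 0.520.
u = (u' + v)/(1 + u'v/c²):
u = (0.520 + 0.167) / (1 + 0.520·0.167) = 0.6867/1.0867 = 0.6319
Converting back: u = 0.6319 × 3.00 × 10^8 m/s.

1.90 × 10^8 m/s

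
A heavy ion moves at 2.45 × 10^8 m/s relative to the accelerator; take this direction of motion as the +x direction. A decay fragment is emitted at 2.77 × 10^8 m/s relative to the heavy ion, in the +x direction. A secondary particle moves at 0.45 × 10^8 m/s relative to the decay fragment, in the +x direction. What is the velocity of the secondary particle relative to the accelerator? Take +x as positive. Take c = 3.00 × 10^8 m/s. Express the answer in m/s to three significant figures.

Apply u = (u' + v)/(1 + u'v/c²) successively, working outward toward the accelerator.
(Dividing each given speed by c = 3.00 × 10^8 m/s to work in units of c.)
Start: velocity of the heavy ion relative to the accelerator = 0.8167c.
Compose with the decay fragment (u' = 0.923 in the heavy ion frame): u_1 = (0.923 + 0.817) / (1 + 0.923·0.817) = 1.7400/1.7541 = 0.9920.
Compose with the secondary particle (u' = 0.150 in the decay fragment frame): u_2 = (0.150 + 0.992) / (1 + 0.150·0.992) = 1.1420/1.1488 = 0.9941.
So u = 0.9941 × 3.00 × 10^8 m/s.

2.98 × 10^8 m/s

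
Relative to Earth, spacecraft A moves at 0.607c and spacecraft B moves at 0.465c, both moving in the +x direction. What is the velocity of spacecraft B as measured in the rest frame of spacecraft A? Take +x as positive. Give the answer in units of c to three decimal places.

β_A = 0.607, β_B = 0.465.
Transform to A's frame with the inverse velocity-addition law: u' = (u − v)/(1 − uv/c²), taking u = β_B and v = β_A.
u' = (0.465 − 0.607) / (1 − (0.607)(0.465)) = -0.1420/0.7177 = -0.1978.

-0.198c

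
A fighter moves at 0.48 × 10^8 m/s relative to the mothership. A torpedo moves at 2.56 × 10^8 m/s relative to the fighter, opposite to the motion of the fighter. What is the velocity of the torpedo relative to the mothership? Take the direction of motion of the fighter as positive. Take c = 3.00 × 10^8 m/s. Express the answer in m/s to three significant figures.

-2.41 × 10^8 m/s

In units of c (dividing by 3.00 × 10^8 m/s): v = 0.160, u' = -0.853.
u = (u' + v)/(1 + u'v/c²):
u = (-0.853 + 0.160) / (1 + (-0.853)·0.160) = -0.6933/0.8635 = -0.8030
(Galilean addition would give -0.693c.)
Converting back: u = -0.8030 × 3.00 × 10^8 m/s.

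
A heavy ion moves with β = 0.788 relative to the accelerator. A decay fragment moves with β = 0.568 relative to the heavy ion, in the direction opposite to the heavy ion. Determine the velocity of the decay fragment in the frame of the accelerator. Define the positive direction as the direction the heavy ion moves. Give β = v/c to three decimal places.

With v = 0.788 and u' = -0.568 (in units of c),
u = (u' + v)/(1 + u'v/c²):
u = (-0.568 + 0.788) / (1 + (-0.568)·0.788) = 0.2200/0.5524 = 0.3983
(Galilean addition would give +0.220c.)

β = +0.398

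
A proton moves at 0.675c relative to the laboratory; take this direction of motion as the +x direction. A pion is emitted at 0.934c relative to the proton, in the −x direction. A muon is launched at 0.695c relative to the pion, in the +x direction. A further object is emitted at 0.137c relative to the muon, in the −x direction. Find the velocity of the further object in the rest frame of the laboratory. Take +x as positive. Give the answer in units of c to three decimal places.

-0.148c

Apply u = (u' + v)/(1 + u'v/c²) successively, working outward toward the laboratory.
Start: velocity of the proton relative to the laboratory = 0.6750c.
Compose with the pion (u' = -0.934 in the proton frame): u_1 = (-0.934 + 0.675) / (1 + (-0.934)·0.675) = -0.2590/0.3695 = -0.7009.
Compose with the muon (u' = 0.695 in the pion frame): u_2 = (0.695 + (-0.701)) / (1 + 0.695·(-0.701)) = -0.0059/0.5129 = -0.0114.
Compose with the further object (u' = -0.137 in the muon frame): u_3 = (-0.137 + (-0.011)) / (1 + (-0.137)·(-0.011)) = -0.1484/1.0016 = -0.1482.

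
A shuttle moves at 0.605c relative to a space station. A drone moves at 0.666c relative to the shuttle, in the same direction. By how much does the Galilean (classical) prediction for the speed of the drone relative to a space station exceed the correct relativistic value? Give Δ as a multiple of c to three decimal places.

Δ = 0.365c

Galilean: u_cl = 0.666 + 0.605 = 1.2710.
Relativistic: u_rel = (0.666 + 0.605) / (1 + 0.666·0.605) = 1.2710/1.4029 = 0.9060.
Δ = 1.2710 − 0.9060 = 0.3650.
(The classical prediction exceeds c; the relativistic result does not.)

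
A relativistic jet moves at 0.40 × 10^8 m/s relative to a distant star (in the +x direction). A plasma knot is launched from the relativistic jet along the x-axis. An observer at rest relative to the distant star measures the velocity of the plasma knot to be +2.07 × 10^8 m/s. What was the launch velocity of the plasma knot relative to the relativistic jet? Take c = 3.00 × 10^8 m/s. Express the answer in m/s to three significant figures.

+1.84 × 10^8 m/s

v = 0.133c, u = 0.690c.
Invert the composition law: u' = (u − v)/(1 − uv/c²).
u' = (0.690 − 0.133) / (1 − (0.690)(0.133)) = 0.5567/0.9080 = 0.6131.
u' = 0.6131 × 3.00 × 10^8 m/s.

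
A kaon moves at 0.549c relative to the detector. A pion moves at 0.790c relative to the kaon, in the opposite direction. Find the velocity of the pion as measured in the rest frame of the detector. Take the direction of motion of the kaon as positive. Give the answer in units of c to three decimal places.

-0.426c

With v = 0.549 and u' = -0.790 (in units of c),
u = (u' + v)/(1 + u'v/c²):
u = (-0.790 + 0.549) / (1 + (-0.790)·0.549) = -0.2410/0.5663 = -0.4256
(Galilean addition would give -0.241c.)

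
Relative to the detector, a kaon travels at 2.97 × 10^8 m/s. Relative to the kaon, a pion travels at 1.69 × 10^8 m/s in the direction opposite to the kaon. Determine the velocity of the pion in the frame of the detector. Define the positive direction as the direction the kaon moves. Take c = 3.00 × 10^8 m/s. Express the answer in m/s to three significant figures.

+2.89 × 10^8 m/s

In units of c (dividing by 3.00 × 10^8 m/s): v = 0.990, u' = -0.563.
u = (u' + v)/(1 + u'v/c²):
u = (-0.563 + 0.990) / (1 + (-0.563)·0.990) = 0.4267/0.4423 = 0.9647
(Galilean addition would give +0.427c.)
Converting back: u = 0.9647 × 3.00 × 10^8 m/s.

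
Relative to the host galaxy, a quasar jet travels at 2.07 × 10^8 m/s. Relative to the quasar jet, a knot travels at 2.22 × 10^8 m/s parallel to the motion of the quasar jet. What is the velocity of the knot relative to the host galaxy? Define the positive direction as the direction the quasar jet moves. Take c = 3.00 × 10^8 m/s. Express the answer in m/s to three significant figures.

2.84 × 10^8 m/s

In units of c (dividing by 3.00 × 10^8 m/s): v = 0.690, u' = 0.740.
u = (u' + v)/(1 + u'v/c²):
u = (0.740 + 0.690) / (1 + 0.740·0.690) = 1.4300/1.5106 = 0.9466
Converting back: u = 0.9466 × 3.00 × 10^8 m/s.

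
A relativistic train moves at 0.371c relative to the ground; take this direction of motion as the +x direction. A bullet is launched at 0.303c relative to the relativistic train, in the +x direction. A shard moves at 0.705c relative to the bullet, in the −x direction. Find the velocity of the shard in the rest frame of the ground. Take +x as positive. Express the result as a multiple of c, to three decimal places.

Apply u = (u' + v)/(1 + u'v/c²) successively, working outward toward the ground.
Start: velocity of the relativistic train relative to the ground = 0.3710c.
Compose with the bullet (u' = 0.303 in the relativistic train frame): u_1 = (0.303 + 0.371) / (1 + 0.303·0.371) = 0.6740/1.1124 = 0.6059.
Compose with the shard (u' = -0.705 in the bullet frame): u_2 = (-0.705 + 0.606) / (1 + (-0.705)·0.606) = -0.0991/0.5728 = -0.1730.

-0.173c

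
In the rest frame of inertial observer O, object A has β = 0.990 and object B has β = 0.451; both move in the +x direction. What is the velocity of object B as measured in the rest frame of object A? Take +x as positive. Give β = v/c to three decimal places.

β = -0.974

β_A = 0.990, β_B = 0.451.
Transform to A's frame with the inverse velocity-addition law: u' = (u − v)/(1 − uv/c²), taking u = β_B and v = β_A.
u' = (0.451 − 0.990) / (1 − (0.990)(0.451)) = -0.5390/0.5535 = -0.9738.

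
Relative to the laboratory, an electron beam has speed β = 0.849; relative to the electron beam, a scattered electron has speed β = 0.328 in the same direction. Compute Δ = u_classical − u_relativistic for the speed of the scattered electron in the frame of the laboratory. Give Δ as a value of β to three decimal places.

Δ = 0.256

Galilean: u_cl = 0.328 + 0.849 = 1.1770.
Relativistic: u_rel = (0.328 + 0.849) / (1 + 0.328·0.849) = 1.1770/1.2785 = 0.9206.
Δ = 1.1770 − 0.9206 = 0.2564.
(The classical prediction exceeds c; the relativistic result does not.)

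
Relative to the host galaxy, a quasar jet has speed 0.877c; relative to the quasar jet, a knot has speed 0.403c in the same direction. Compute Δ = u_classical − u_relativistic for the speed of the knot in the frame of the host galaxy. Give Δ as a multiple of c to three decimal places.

Δ = 0.334c

Galilean: u_cl = 0.403 + 0.877 = 1.2800.
Relativistic: u_rel = (0.403 + 0.877) / (1 + 0.403·0.877) = 1.2800/1.3534 = 0.9457.
Δ = 1.2800 − 0.9457 = 0.3343.
(The classical prediction exceeds c; the relativistic result does not.)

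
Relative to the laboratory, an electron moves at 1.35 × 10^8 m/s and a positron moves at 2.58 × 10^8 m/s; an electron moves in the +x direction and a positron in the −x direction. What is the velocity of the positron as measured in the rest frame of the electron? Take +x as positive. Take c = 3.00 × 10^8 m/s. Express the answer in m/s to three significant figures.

-2.83 × 10^8 m/s

β_A = 0.450, β_B = -0.860 (dividing each by c = 3.00 × 10^8 m/s).
Transform to A's frame with the inverse velocity-addition law: u' = (u − v)/(1 − uv/c²), taking u = β_B and v = β_A.
u' = (-0.860 − 0.450) / (1 − (0.450)(-0.860)) = -1.3100/1.3870 = -0.9445.
u' = -0.9445 × 3.00 × 10^8 m/s.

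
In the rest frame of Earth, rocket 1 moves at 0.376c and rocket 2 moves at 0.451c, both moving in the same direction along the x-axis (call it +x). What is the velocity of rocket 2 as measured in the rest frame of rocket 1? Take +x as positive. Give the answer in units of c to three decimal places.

+0.090c

β_A = 0.376, β_B = 0.451.
Transform to A's frame with the inverse velocity-addition law: u' = (u − v)/(1 − uv/c²), taking u = β_B and v = β_A.
u' = (0.451 − 0.376) / (1 − (0.376)(0.451)) = 0.0750/0.8304 = 0.0903.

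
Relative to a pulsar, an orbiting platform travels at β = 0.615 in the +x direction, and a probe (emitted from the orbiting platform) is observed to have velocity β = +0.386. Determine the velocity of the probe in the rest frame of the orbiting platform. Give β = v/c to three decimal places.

β = -0.300

Invert the composition law: u' = (u − v)/(1 − uv/c²).
u' = (0.386 − 0.615) / (1 − (0.386)(0.615)) = -0.2290/0.7626 = -0.3003.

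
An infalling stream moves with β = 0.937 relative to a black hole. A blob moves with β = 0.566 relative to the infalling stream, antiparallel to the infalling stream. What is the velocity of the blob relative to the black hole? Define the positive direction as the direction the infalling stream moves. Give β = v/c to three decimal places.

β = +0.790

With v = 0.937 and u' = -0.566 (in units of c),
u = (u' + v)/(1 + u'v/c²):
u = (-0.566 + 0.937) / (1 + (-0.566)·0.937) = 0.3710/0.4697 = 0.7899
(Galilean addition would give +0.371c.)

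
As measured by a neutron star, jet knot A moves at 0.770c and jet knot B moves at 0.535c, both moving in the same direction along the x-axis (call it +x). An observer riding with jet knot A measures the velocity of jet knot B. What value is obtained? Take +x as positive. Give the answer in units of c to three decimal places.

β_A = 0.770, β_B = 0.535.
Transform to A's frame with the inverse velocity-addition law: u' = (u − v)/(1 − uv/c²), taking u = β_B and v = β_A.
u' = (0.535 − 0.770) / (1 − (0.770)(0.535)) = -0.2350/0.5880 = -0.3996.

-0.400c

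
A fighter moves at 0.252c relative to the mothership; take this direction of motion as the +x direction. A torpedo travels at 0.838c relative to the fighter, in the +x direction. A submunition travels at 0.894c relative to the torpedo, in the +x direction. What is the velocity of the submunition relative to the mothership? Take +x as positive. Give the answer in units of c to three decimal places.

0.994c

Apply u = (u' + v)/(1 + u'v/c²) successively, working outward toward the mothership.
Start: velocity of the fighter relative to the mothership = 0.2520c.
Compose with the torpedo (u' = 0.838 in the fighter frame): u_1 = (0.838 + 0.252) / (1 + 0.838·0.252) = 1.0900/1.2112 = 0.9000.
Compose with the submunition (u' = 0.894 in the torpedo frame): u_2 = (0.894 + 0.900) / (1 + 0.894·0.900) = 1.7940/1.8046 = 0.9941.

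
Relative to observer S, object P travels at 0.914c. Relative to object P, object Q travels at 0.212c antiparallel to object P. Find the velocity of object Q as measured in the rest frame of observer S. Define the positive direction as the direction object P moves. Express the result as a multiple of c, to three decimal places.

With v = 0.914 and u' = -0.212 (in units of c),
u = (u' + v)/(1 + u'v/c²):
u = (-0.212 + 0.914) / (1 + (-0.212)·0.914) = 0.7020/0.8062 = 0.8707

+0.871c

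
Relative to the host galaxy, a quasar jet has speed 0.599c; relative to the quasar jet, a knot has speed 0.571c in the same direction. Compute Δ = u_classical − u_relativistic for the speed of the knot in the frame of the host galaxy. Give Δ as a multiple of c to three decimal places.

Galilean: u_cl = 0.571 + 0.599 = 1.1700.
Relativistic: u_rel = (0.571 + 0.599) / (1 + 0.571·0.599) = 1.1700/1.3420 = 0.8718.
Δ = 1.1700 − 0.8718 = 0.2982.
(The classical prediction exceeds c; the relativistic result does not.)

Δ = 0.298c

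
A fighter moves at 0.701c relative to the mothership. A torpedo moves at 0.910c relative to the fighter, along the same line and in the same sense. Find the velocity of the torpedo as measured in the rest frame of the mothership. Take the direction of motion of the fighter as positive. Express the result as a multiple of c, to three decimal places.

With v = 0.701 and u' = 0.910 (in units of c),
u = (u' + v)/(1 + u'v/c²):
u = (0.910 + 0.701) / (1 + 0.910·0.701) = 1.6110/1.6379 = 0.9836

0.984c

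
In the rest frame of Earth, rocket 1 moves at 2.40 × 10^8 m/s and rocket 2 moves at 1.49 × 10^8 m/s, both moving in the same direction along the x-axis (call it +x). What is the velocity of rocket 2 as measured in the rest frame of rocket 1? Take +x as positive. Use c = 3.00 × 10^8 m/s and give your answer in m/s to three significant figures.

β_A = 0.800, β_B = 0.497 (dividing each by c = 3.00 × 10^8 m/s).
Transform to A's frame with the inverse velocity-addition law: u' = (u − v)/(1 − uv/c²), taking u = β_B and v = β_A.
u' = (0.497 − 0.800) / (1 − (0.800)(0.497)) = -0.3033/0.6027 = -0.5033.
u' = -0.5033 × 3.00 × 10^8 m/s.

-1.51 × 10^8 m/s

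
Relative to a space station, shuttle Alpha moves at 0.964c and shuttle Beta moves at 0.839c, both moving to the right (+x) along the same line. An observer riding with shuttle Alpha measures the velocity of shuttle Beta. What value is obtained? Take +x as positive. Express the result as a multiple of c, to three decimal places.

β_A = 0.964, β_B = 0.839.
Transform to A's frame with the inverse velocity-addition law: u' = (u − v)/(1 − uv/c²), taking u = β_B and v = β_A.
u' = (0.839 − 0.964) / (1 − (0.964)(0.839)) = -0.1250/0.1912 = -0.6538.

-0.654c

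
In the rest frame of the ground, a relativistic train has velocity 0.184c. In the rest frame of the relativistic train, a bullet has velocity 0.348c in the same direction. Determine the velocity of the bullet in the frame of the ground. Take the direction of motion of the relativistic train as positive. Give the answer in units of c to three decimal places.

0.500c

With v = 0.184 and u' = 0.348 (in units of c),
u = (u' + v)/(1 + u'v/c²):
u = (0.348 + 0.184) / (1 + 0.348·0.184) = 0.5320/1.0640 = 0.5000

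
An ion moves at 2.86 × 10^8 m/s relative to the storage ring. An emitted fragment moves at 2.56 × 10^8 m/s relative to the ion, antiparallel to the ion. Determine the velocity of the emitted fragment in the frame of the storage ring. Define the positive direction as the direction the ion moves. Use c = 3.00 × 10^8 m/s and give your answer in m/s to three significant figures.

In units of c (dividing by 3.00 × 10^8 m/s): v = 0.953, u' = -0.853.
u = (u' + v)/(1 + u'v/c²):
u = (-0.853 + 0.953) / (1 + (-0.853)·0.953) = 0.1000/0.1865 = 0.5362
Converting back: u = 0.5362 × 3.00 × 10^8 m/s.

+1.61 × 10^8 m/s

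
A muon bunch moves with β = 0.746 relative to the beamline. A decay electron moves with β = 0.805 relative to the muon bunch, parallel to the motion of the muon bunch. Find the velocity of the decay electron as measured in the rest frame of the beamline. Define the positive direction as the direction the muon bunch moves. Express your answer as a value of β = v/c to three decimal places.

β = 0.969

With v = 0.746 and u' = 0.805 (in units of c),
u = (u' + v)/(1 + u'v/c²):
u = (0.805 + 0.746) / (1 + 0.805·0.746) = 1.5510/1.6005 = 0.9691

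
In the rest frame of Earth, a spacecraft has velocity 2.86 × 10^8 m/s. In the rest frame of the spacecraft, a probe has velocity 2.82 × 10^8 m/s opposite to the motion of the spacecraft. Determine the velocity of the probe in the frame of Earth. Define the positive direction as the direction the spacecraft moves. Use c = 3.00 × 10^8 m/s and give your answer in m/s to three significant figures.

+3.85 × 10^7 m/s

In units of c (dividing by 3.00 × 10^8 m/s): v = 0.953, u' = -0.940.
u = (u' + v)/(1 + u'v/c²):
u = (-0.940 + 0.953) / (1 + (-0.940)·0.953) = 0.0133/0.1039 = 0.1284
(Galilean addition would give +0.013c.)
Converting back: u = 0.1284 × 3.00 × 10^8 m/s.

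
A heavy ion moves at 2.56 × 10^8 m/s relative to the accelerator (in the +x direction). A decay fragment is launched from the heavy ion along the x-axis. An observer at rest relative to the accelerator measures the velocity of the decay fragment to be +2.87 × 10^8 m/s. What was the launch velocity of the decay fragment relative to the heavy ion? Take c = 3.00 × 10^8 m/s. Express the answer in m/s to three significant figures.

+1.69 × 10^8 m/s

v = 0.853c, u = 0.957c.
Invert the composition law: u' = (u − v)/(1 − uv/c²).
u' = (0.957 − 0.853) / (1 − (0.957)(0.853)) = 0.1033/0.1836 = 0.5627.
u' = 0.5627 × 3.00 × 10^8 m/s.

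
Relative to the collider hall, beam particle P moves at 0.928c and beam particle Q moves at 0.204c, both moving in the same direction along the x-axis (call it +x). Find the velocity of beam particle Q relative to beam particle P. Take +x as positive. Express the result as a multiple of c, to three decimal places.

β_A = 0.928, β_B = 0.204.
Transform to A's frame with the inverse velocity-addition law: u' = (u − v)/(1 − uv/c²), taking u = β_B and v = β_A.
u' = (0.204 − 0.928) / (1 − (0.928)(0.204)) = -0.7240/0.8107 = -0.8931.

-0.893c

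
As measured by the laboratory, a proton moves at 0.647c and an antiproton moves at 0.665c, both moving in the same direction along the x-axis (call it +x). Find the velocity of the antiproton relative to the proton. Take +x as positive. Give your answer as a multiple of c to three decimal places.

+0.032c

β_A = 0.647, β_B = 0.665.
Transform to A's frame with the inverse velocity-addition law: u' = (u − v)/(1 − uv/c²), taking u = β_B and v = β_A.
u' = (0.665 − 0.647) / (1 − (0.647)(0.665)) = 0.0180/0.5697 = 0.0316.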